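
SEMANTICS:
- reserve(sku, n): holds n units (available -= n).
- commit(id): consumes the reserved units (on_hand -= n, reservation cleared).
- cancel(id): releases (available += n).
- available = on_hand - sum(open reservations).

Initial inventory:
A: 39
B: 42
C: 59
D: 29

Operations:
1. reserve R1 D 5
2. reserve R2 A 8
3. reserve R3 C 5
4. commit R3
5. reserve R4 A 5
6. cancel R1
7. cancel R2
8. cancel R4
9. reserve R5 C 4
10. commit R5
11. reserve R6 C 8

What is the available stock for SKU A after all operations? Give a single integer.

Answer: 39

Derivation:
Step 1: reserve R1 D 5 -> on_hand[A=39 B=42 C=59 D=29] avail[A=39 B=42 C=59 D=24] open={R1}
Step 2: reserve R2 A 8 -> on_hand[A=39 B=42 C=59 D=29] avail[A=31 B=42 C=59 D=24] open={R1,R2}
Step 3: reserve R3 C 5 -> on_hand[A=39 B=42 C=59 D=29] avail[A=31 B=42 C=54 D=24] open={R1,R2,R3}
Step 4: commit R3 -> on_hand[A=39 B=42 C=54 D=29] avail[A=31 B=42 C=54 D=24] open={R1,R2}
Step 5: reserve R4 A 5 -> on_hand[A=39 B=42 C=54 D=29] avail[A=26 B=42 C=54 D=24] open={R1,R2,R4}
Step 6: cancel R1 -> on_hand[A=39 B=42 C=54 D=29] avail[A=26 B=42 C=54 D=29] open={R2,R4}
Step 7: cancel R2 -> on_hand[A=39 B=42 C=54 D=29] avail[A=34 B=42 C=54 D=29] open={R4}
Step 8: cancel R4 -> on_hand[A=39 B=42 C=54 D=29] avail[A=39 B=42 C=54 D=29] open={}
Step 9: reserve R5 C 4 -> on_hand[A=39 B=42 C=54 D=29] avail[A=39 B=42 C=50 D=29] open={R5}
Step 10: commit R5 -> on_hand[A=39 B=42 C=50 D=29] avail[A=39 B=42 C=50 D=29] open={}
Step 11: reserve R6 C 8 -> on_hand[A=39 B=42 C=50 D=29] avail[A=39 B=42 C=42 D=29] open={R6}
Final available[A] = 39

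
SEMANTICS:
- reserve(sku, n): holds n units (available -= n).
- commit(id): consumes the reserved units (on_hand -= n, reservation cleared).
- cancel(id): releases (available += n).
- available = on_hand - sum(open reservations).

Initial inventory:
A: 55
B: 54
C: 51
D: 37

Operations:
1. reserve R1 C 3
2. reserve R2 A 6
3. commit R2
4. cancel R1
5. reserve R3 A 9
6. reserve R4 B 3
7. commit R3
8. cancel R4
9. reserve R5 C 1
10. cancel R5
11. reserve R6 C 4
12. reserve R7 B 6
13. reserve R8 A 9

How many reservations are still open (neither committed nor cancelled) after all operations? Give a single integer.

Answer: 3

Derivation:
Step 1: reserve R1 C 3 -> on_hand[A=55 B=54 C=51 D=37] avail[A=55 B=54 C=48 D=37] open={R1}
Step 2: reserve R2 A 6 -> on_hand[A=55 B=54 C=51 D=37] avail[A=49 B=54 C=48 D=37] open={R1,R2}
Step 3: commit R2 -> on_hand[A=49 B=54 C=51 D=37] avail[A=49 B=54 C=48 D=37] open={R1}
Step 4: cancel R1 -> on_hand[A=49 B=54 C=51 D=37] avail[A=49 B=54 C=51 D=37] open={}
Step 5: reserve R3 A 9 -> on_hand[A=49 B=54 C=51 D=37] avail[A=40 B=54 C=51 D=37] open={R3}
Step 6: reserve R4 B 3 -> on_hand[A=49 B=54 C=51 D=37] avail[A=40 B=51 C=51 D=37] open={R3,R4}
Step 7: commit R3 -> on_hand[A=40 B=54 C=51 D=37] avail[A=40 B=51 C=51 D=37] open={R4}
Step 8: cancel R4 -> on_hand[A=40 B=54 C=51 D=37] avail[A=40 B=54 C=51 D=37] open={}
Step 9: reserve R5 C 1 -> on_hand[A=40 B=54 C=51 D=37] avail[A=40 B=54 C=50 D=37] open={R5}
Step 10: cancel R5 -> on_hand[A=40 B=54 C=51 D=37] avail[A=40 B=54 C=51 D=37] open={}
Step 11: reserve R6 C 4 -> on_hand[A=40 B=54 C=51 D=37] avail[A=40 B=54 C=47 D=37] open={R6}
Step 12: reserve R7 B 6 -> on_hand[A=40 B=54 C=51 D=37] avail[A=40 B=48 C=47 D=37] open={R6,R7}
Step 13: reserve R8 A 9 -> on_hand[A=40 B=54 C=51 D=37] avail[A=31 B=48 C=47 D=37] open={R6,R7,R8}
Open reservations: ['R6', 'R7', 'R8'] -> 3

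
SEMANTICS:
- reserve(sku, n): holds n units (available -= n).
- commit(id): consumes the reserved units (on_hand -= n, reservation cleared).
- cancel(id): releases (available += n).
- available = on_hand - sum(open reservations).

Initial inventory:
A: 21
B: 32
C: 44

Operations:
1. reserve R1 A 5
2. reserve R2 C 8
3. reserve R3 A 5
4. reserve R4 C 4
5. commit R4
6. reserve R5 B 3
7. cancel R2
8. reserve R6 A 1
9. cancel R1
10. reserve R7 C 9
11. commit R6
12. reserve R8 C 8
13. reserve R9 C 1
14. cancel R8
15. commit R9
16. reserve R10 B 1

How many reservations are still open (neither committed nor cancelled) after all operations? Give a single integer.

Answer: 4

Derivation:
Step 1: reserve R1 A 5 -> on_hand[A=21 B=32 C=44] avail[A=16 B=32 C=44] open={R1}
Step 2: reserve R2 C 8 -> on_hand[A=21 B=32 C=44] avail[A=16 B=32 C=36] open={R1,R2}
Step 3: reserve R3 A 5 -> on_hand[A=21 B=32 C=44] avail[A=11 B=32 C=36] open={R1,R2,R3}
Step 4: reserve R4 C 4 -> on_hand[A=21 B=32 C=44] avail[A=11 B=32 C=32] open={R1,R2,R3,R4}
Step 5: commit R4 -> on_hand[A=21 B=32 C=40] avail[A=11 B=32 C=32] open={R1,R2,R3}
Step 6: reserve R5 B 3 -> on_hand[A=21 B=32 C=40] avail[A=11 B=29 C=32] open={R1,R2,R3,R5}
Step 7: cancel R2 -> on_hand[A=21 B=32 C=40] avail[A=11 B=29 C=40] open={R1,R3,R5}
Step 8: reserve R6 A 1 -> on_hand[A=21 B=32 C=40] avail[A=10 B=29 C=40] open={R1,R3,R5,R6}
Step 9: cancel R1 -> on_hand[A=21 B=32 C=40] avail[A=15 B=29 C=40] open={R3,R5,R6}
Step 10: reserve R7 C 9 -> on_hand[A=21 B=32 C=40] avail[A=15 B=29 C=31] open={R3,R5,R6,R7}
Step 11: commit R6 -> on_hand[A=20 B=32 C=40] avail[A=15 B=29 C=31] open={R3,R5,R7}
Step 12: reserve R8 C 8 -> on_hand[A=20 B=32 C=40] avail[A=15 B=29 C=23] open={R3,R5,R7,R8}
Step 13: reserve R9 C 1 -> on_hand[A=20 B=32 C=40] avail[A=15 B=29 C=22] open={R3,R5,R7,R8,R9}
Step 14: cancel R8 -> on_hand[A=20 B=32 C=40] avail[A=15 B=29 C=30] open={R3,R5,R7,R9}
Step 15: commit R9 -> on_hand[A=20 B=32 C=39] avail[A=15 B=29 C=30] open={R3,R5,R7}
Step 16: reserve R10 B 1 -> on_hand[A=20 B=32 C=39] avail[A=15 B=28 C=30] open={R10,R3,R5,R7}
Open reservations: ['R10', 'R3', 'R5', 'R7'] -> 4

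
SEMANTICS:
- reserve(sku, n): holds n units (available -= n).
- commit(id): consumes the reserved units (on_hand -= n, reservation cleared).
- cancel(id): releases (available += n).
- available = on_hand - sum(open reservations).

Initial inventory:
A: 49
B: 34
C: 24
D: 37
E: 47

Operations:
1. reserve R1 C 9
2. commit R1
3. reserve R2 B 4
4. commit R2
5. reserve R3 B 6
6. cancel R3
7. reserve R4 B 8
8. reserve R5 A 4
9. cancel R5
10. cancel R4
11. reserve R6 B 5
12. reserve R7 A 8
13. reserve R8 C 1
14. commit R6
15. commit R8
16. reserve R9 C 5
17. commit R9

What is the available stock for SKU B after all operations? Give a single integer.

Step 1: reserve R1 C 9 -> on_hand[A=49 B=34 C=24 D=37 E=47] avail[A=49 B=34 C=15 D=37 E=47] open={R1}
Step 2: commit R1 -> on_hand[A=49 B=34 C=15 D=37 E=47] avail[A=49 B=34 C=15 D=37 E=47] open={}
Step 3: reserve R2 B 4 -> on_hand[A=49 B=34 C=15 D=37 E=47] avail[A=49 B=30 C=15 D=37 E=47] open={R2}
Step 4: commit R2 -> on_hand[A=49 B=30 C=15 D=37 E=47] avail[A=49 B=30 C=15 D=37 E=47] open={}
Step 5: reserve R3 B 6 -> on_hand[A=49 B=30 C=15 D=37 E=47] avail[A=49 B=24 C=15 D=37 E=47] open={R3}
Step 6: cancel R3 -> on_hand[A=49 B=30 C=15 D=37 E=47] avail[A=49 B=30 C=15 D=37 E=47] open={}
Step 7: reserve R4 B 8 -> on_hand[A=49 B=30 C=15 D=37 E=47] avail[A=49 B=22 C=15 D=37 E=47] open={R4}
Step 8: reserve R5 A 4 -> on_hand[A=49 B=30 C=15 D=37 E=47] avail[A=45 B=22 C=15 D=37 E=47] open={R4,R5}
Step 9: cancel R5 -> on_hand[A=49 B=30 C=15 D=37 E=47] avail[A=49 B=22 C=15 D=37 E=47] open={R4}
Step 10: cancel R4 -> on_hand[A=49 B=30 C=15 D=37 E=47] avail[A=49 B=30 C=15 D=37 E=47] open={}
Step 11: reserve R6 B 5 -> on_hand[A=49 B=30 C=15 D=37 E=47] avail[A=49 B=25 C=15 D=37 E=47] open={R6}
Step 12: reserve R7 A 8 -> on_hand[A=49 B=30 C=15 D=37 E=47] avail[A=41 B=25 C=15 D=37 E=47] open={R6,R7}
Step 13: reserve R8 C 1 -> on_hand[A=49 B=30 C=15 D=37 E=47] avail[A=41 B=25 C=14 D=37 E=47] open={R6,R7,R8}
Step 14: commit R6 -> on_hand[A=49 B=25 C=15 D=37 E=47] avail[A=41 B=25 C=14 D=37 E=47] open={R7,R8}
Step 15: commit R8 -> on_hand[A=49 B=25 C=14 D=37 E=47] avail[A=41 B=25 C=14 D=37 E=47] open={R7}
Step 16: reserve R9 C 5 -> on_hand[A=49 B=25 C=14 D=37 E=47] avail[A=41 B=25 C=9 D=37 E=47] open={R7,R9}
Step 17: commit R9 -> on_hand[A=49 B=25 C=9 D=37 E=47] avail[A=41 B=25 C=9 D=37 E=47] open={R7}
Final available[B] = 25

Answer: 25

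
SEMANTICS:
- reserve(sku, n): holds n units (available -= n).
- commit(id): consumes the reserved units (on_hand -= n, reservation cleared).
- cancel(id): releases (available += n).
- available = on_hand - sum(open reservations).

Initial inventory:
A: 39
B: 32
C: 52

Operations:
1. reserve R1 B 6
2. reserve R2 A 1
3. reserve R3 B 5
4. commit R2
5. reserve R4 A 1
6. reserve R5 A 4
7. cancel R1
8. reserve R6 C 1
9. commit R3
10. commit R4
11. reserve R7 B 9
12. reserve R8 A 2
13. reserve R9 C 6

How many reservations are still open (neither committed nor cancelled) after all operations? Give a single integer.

Answer: 5

Derivation:
Step 1: reserve R1 B 6 -> on_hand[A=39 B=32 C=52] avail[A=39 B=26 C=52] open={R1}
Step 2: reserve R2 A 1 -> on_hand[A=39 B=32 C=52] avail[A=38 B=26 C=52] open={R1,R2}
Step 3: reserve R3 B 5 -> on_hand[A=39 B=32 C=52] avail[A=38 B=21 C=52] open={R1,R2,R3}
Step 4: commit R2 -> on_hand[A=38 B=32 C=52] avail[A=38 B=21 C=52] open={R1,R3}
Step 5: reserve R4 A 1 -> on_hand[A=38 B=32 C=52] avail[A=37 B=21 C=52] open={R1,R3,R4}
Step 6: reserve R5 A 4 -> on_hand[A=38 B=32 C=52] avail[A=33 B=21 C=52] open={R1,R3,R4,R5}
Step 7: cancel R1 -> on_hand[A=38 B=32 C=52] avail[A=33 B=27 C=52] open={R3,R4,R5}
Step 8: reserve R6 C 1 -> on_hand[A=38 B=32 C=52] avail[A=33 B=27 C=51] open={R3,R4,R5,R6}
Step 9: commit R3 -> on_hand[A=38 B=27 C=52] avail[A=33 B=27 C=51] open={R4,R5,R6}
Step 10: commit R4 -> on_hand[A=37 B=27 C=52] avail[A=33 B=27 C=51] open={R5,R6}
Step 11: reserve R7 B 9 -> on_hand[A=37 B=27 C=52] avail[A=33 B=18 C=51] open={R5,R6,R7}
Step 12: reserve R8 A 2 -> on_hand[A=37 B=27 C=52] avail[A=31 B=18 C=51] open={R5,R6,R7,R8}
Step 13: reserve R9 C 6 -> on_hand[A=37 B=27 C=52] avail[A=31 B=18 C=45] open={R5,R6,R7,R8,R9}
Open reservations: ['R5', 'R6', 'R7', 'R8', 'R9'] -> 5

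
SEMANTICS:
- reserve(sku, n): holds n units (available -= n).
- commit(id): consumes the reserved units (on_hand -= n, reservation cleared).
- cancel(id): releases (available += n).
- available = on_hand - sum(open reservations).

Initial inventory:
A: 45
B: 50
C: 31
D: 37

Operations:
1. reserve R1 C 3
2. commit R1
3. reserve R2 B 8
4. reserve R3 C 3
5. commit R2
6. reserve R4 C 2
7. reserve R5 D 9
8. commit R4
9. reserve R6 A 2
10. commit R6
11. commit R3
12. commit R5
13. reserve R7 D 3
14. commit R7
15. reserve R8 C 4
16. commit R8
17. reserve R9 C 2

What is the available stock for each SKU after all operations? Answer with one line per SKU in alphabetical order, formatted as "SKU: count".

Answer: A: 43
B: 42
C: 17
D: 25

Derivation:
Step 1: reserve R1 C 3 -> on_hand[A=45 B=50 C=31 D=37] avail[A=45 B=50 C=28 D=37] open={R1}
Step 2: commit R1 -> on_hand[A=45 B=50 C=28 D=37] avail[A=45 B=50 C=28 D=37] open={}
Step 3: reserve R2 B 8 -> on_hand[A=45 B=50 C=28 D=37] avail[A=45 B=42 C=28 D=37] open={R2}
Step 4: reserve R3 C 3 -> on_hand[A=45 B=50 C=28 D=37] avail[A=45 B=42 C=25 D=37] open={R2,R3}
Step 5: commit R2 -> on_hand[A=45 B=42 C=28 D=37] avail[A=45 B=42 C=25 D=37] open={R3}
Step 6: reserve R4 C 2 -> on_hand[A=45 B=42 C=28 D=37] avail[A=45 B=42 C=23 D=37] open={R3,R4}
Step 7: reserve R5 D 9 -> on_hand[A=45 B=42 C=28 D=37] avail[A=45 B=42 C=23 D=28] open={R3,R4,R5}
Step 8: commit R4 -> on_hand[A=45 B=42 C=26 D=37] avail[A=45 B=42 C=23 D=28] open={R3,R5}
Step 9: reserve R6 A 2 -> on_hand[A=45 B=42 C=26 D=37] avail[A=43 B=42 C=23 D=28] open={R3,R5,R6}
Step 10: commit R6 -> on_hand[A=43 B=42 C=26 D=37] avail[A=43 B=42 C=23 D=28] open={R3,R5}
Step 11: commit R3 -> on_hand[A=43 B=42 C=23 D=37] avail[A=43 B=42 C=23 D=28] open={R5}
Step 12: commit R5 -> on_hand[A=43 B=42 C=23 D=28] avail[A=43 B=42 C=23 D=28] open={}
Step 13: reserve R7 D 3 -> on_hand[A=43 B=42 C=23 D=28] avail[A=43 B=42 C=23 D=25] open={R7}
Step 14: commit R7 -> on_hand[A=43 B=42 C=23 D=25] avail[A=43 B=42 C=23 D=25] open={}
Step 15: reserve R8 C 4 -> on_hand[A=43 B=42 C=23 D=25] avail[A=43 B=42 C=19 D=25] open={R8}
Step 16: commit R8 -> on_hand[A=43 B=42 C=19 D=25] avail[A=43 B=42 C=19 D=25] open={}
Step 17: reserve R9 C 2 -> on_hand[A=43 B=42 C=19 D=25] avail[A=43 B=42 C=17 D=25] open={R9}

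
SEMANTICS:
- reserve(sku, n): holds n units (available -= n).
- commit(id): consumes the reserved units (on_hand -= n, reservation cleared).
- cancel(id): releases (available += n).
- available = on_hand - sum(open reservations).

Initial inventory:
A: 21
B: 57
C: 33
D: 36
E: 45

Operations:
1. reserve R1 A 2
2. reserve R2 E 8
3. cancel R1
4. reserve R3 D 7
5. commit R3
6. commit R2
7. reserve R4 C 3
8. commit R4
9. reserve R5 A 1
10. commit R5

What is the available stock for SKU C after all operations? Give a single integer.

Answer: 30

Derivation:
Step 1: reserve R1 A 2 -> on_hand[A=21 B=57 C=33 D=36 E=45] avail[A=19 B=57 C=33 D=36 E=45] open={R1}
Step 2: reserve R2 E 8 -> on_hand[A=21 B=57 C=33 D=36 E=45] avail[A=19 B=57 C=33 D=36 E=37] open={R1,R2}
Step 3: cancel R1 -> on_hand[A=21 B=57 C=33 D=36 E=45] avail[A=21 B=57 C=33 D=36 E=37] open={R2}
Step 4: reserve R3 D 7 -> on_hand[A=21 B=57 C=33 D=36 E=45] avail[A=21 B=57 C=33 D=29 E=37] open={R2,R3}
Step 5: commit R3 -> on_hand[A=21 B=57 C=33 D=29 E=45] avail[A=21 B=57 C=33 D=29 E=37] open={R2}
Step 6: commit R2 -> on_hand[A=21 B=57 C=33 D=29 E=37] avail[A=21 B=57 C=33 D=29 E=37] open={}
Step 7: reserve R4 C 3 -> on_hand[A=21 B=57 C=33 D=29 E=37] avail[A=21 B=57 C=30 D=29 E=37] open={R4}
Step 8: commit R4 -> on_hand[A=21 B=57 C=30 D=29 E=37] avail[A=21 B=57 C=30 D=29 E=37] open={}
Step 9: reserve R5 A 1 -> on_hand[A=21 B=57 C=30 D=29 E=37] avail[A=20 B=57 C=30 D=29 E=37] open={R5}
Step 10: commit R5 -> on_hand[A=20 B=57 C=30 D=29 E=37] avail[A=20 B=57 C=30 D=29 E=37] open={}
Final available[C] = 30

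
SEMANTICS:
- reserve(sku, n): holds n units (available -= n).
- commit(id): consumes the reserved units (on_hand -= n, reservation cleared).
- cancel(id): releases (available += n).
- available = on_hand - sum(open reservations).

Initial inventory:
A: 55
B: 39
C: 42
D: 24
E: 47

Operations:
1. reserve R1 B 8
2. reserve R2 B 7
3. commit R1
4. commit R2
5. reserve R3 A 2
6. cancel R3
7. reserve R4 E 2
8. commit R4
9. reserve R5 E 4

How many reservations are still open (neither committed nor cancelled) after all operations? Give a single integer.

Step 1: reserve R1 B 8 -> on_hand[A=55 B=39 C=42 D=24 E=47] avail[A=55 B=31 C=42 D=24 E=47] open={R1}
Step 2: reserve R2 B 7 -> on_hand[A=55 B=39 C=42 D=24 E=47] avail[A=55 B=24 C=42 D=24 E=47] open={R1,R2}
Step 3: commit R1 -> on_hand[A=55 B=31 C=42 D=24 E=47] avail[A=55 B=24 C=42 D=24 E=47] open={R2}
Step 4: commit R2 -> on_hand[A=55 B=24 C=42 D=24 E=47] avail[A=55 B=24 C=42 D=24 E=47] open={}
Step 5: reserve R3 A 2 -> on_hand[A=55 B=24 C=42 D=24 E=47] avail[A=53 B=24 C=42 D=24 E=47] open={R3}
Step 6: cancel R3 -> on_hand[A=55 B=24 C=42 D=24 E=47] avail[A=55 B=24 C=42 D=24 E=47] open={}
Step 7: reserve R4 E 2 -> on_hand[A=55 B=24 C=42 D=24 E=47] avail[A=55 B=24 C=42 D=24 E=45] open={R4}
Step 8: commit R4 -> on_hand[A=55 B=24 C=42 D=24 E=45] avail[A=55 B=24 C=42 D=24 E=45] open={}
Step 9: reserve R5 E 4 -> on_hand[A=55 B=24 C=42 D=24 E=45] avail[A=55 B=24 C=42 D=24 E=41] open={R5}
Open reservations: ['R5'] -> 1

Answer: 1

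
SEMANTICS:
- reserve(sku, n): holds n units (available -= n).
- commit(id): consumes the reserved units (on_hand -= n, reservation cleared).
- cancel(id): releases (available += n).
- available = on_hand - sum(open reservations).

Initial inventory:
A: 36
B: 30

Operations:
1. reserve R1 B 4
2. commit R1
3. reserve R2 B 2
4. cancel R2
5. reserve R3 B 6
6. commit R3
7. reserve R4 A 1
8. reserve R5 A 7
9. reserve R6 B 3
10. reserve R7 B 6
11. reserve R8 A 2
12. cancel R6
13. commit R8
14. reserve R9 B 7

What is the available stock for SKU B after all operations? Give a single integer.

Answer: 7

Derivation:
Step 1: reserve R1 B 4 -> on_hand[A=36 B=30] avail[A=36 B=26] open={R1}
Step 2: commit R1 -> on_hand[A=36 B=26] avail[A=36 B=26] open={}
Step 3: reserve R2 B 2 -> on_hand[A=36 B=26] avail[A=36 B=24] open={R2}
Step 4: cancel R2 -> on_hand[A=36 B=26] avail[A=36 B=26] open={}
Step 5: reserve R3 B 6 -> on_hand[A=36 B=26] avail[A=36 B=20] open={R3}
Step 6: commit R3 -> on_hand[A=36 B=20] avail[A=36 B=20] open={}
Step 7: reserve R4 A 1 -> on_hand[A=36 B=20] avail[A=35 B=20] open={R4}
Step 8: reserve R5 A 7 -> on_hand[A=36 B=20] avail[A=28 B=20] open={R4,R5}
Step 9: reserve R6 B 3 -> on_hand[A=36 B=20] avail[A=28 B=17] open={R4,R5,R6}
Step 10: reserve R7 B 6 -> on_hand[A=36 B=20] avail[A=28 B=11] open={R4,R5,R6,R7}
Step 11: reserve R8 A 2 -> on_hand[A=36 B=20] avail[A=26 B=11] open={R4,R5,R6,R7,R8}
Step 12: cancel R6 -> on_hand[A=36 B=20] avail[A=26 B=14] open={R4,R5,R7,R8}
Step 13: commit R8 -> on_hand[A=34 B=20] avail[A=26 B=14] open={R4,R5,R7}
Step 14: reserve R9 B 7 -> on_hand[A=34 B=20] avail[A=26 B=7] open={R4,R5,R7,R9}
Final available[B] = 7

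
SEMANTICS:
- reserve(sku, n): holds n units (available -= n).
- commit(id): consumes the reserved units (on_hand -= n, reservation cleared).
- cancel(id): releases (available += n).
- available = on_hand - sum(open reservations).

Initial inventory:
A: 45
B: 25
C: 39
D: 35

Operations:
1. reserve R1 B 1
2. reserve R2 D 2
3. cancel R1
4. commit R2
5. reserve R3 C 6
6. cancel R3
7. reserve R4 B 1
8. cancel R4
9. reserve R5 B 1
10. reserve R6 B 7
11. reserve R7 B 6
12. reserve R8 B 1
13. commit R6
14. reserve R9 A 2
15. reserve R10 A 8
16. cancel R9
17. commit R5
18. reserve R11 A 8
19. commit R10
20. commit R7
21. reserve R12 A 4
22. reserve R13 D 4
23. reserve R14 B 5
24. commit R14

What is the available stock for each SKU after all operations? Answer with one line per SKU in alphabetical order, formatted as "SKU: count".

Step 1: reserve R1 B 1 -> on_hand[A=45 B=25 C=39 D=35] avail[A=45 B=24 C=39 D=35] open={R1}
Step 2: reserve R2 D 2 -> on_hand[A=45 B=25 C=39 D=35] avail[A=45 B=24 C=39 D=33] open={R1,R2}
Step 3: cancel R1 -> on_hand[A=45 B=25 C=39 D=35] avail[A=45 B=25 C=39 D=33] open={R2}
Step 4: commit R2 -> on_hand[A=45 B=25 C=39 D=33] avail[A=45 B=25 C=39 D=33] open={}
Step 5: reserve R3 C 6 -> on_hand[A=45 B=25 C=39 D=33] avail[A=45 B=25 C=33 D=33] open={R3}
Step 6: cancel R3 -> on_hand[A=45 B=25 C=39 D=33] avail[A=45 B=25 C=39 D=33] open={}
Step 7: reserve R4 B 1 -> on_hand[A=45 B=25 C=39 D=33] avail[A=45 B=24 C=39 D=33] open={R4}
Step 8: cancel R4 -> on_hand[A=45 B=25 C=39 D=33] avail[A=45 B=25 C=39 D=33] open={}
Step 9: reserve R5 B 1 -> on_hand[A=45 B=25 C=39 D=33] avail[A=45 B=24 C=39 D=33] open={R5}
Step 10: reserve R6 B 7 -> on_hand[A=45 B=25 C=39 D=33] avail[A=45 B=17 C=39 D=33] open={R5,R6}
Step 11: reserve R7 B 6 -> on_hand[A=45 B=25 C=39 D=33] avail[A=45 B=11 C=39 D=33] open={R5,R6,R7}
Step 12: reserve R8 B 1 -> on_hand[A=45 B=25 C=39 D=33] avail[A=45 B=10 C=39 D=33] open={R5,R6,R7,R8}
Step 13: commit R6 -> on_hand[A=45 B=18 C=39 D=33] avail[A=45 B=10 C=39 D=33] open={R5,R7,R8}
Step 14: reserve R9 A 2 -> on_hand[A=45 B=18 C=39 D=33] avail[A=43 B=10 C=39 D=33] open={R5,R7,R8,R9}
Step 15: reserve R10 A 8 -> on_hand[A=45 B=18 C=39 D=33] avail[A=35 B=10 C=39 D=33] open={R10,R5,R7,R8,R9}
Step 16: cancel R9 -> on_hand[A=45 B=18 C=39 D=33] avail[A=37 B=10 C=39 D=33] open={R10,R5,R7,R8}
Step 17: commit R5 -> on_hand[A=45 B=17 C=39 D=33] avail[A=37 B=10 C=39 D=33] open={R10,R7,R8}
Step 18: reserve R11 A 8 -> on_hand[A=45 B=17 C=39 D=33] avail[A=29 B=10 C=39 D=33] open={R10,R11,R7,R8}
Step 19: commit R10 -> on_hand[A=37 B=17 C=39 D=33] avail[A=29 B=10 C=39 D=33] open={R11,R7,R8}
Step 20: commit R7 -> on_hand[A=37 B=11 C=39 D=33] avail[A=29 B=10 C=39 D=33] open={R11,R8}
Step 21: reserve R12 A 4 -> on_hand[A=37 B=11 C=39 D=33] avail[A=25 B=10 C=39 D=33] open={R11,R12,R8}
Step 22: reserve R13 D 4 -> on_hand[A=37 B=11 C=39 D=33] avail[A=25 B=10 C=39 D=29] open={R11,R12,R13,R8}
Step 23: reserve R14 B 5 -> on_hand[A=37 B=11 C=39 D=33] avail[A=25 B=5 C=39 D=29] open={R11,R12,R13,R14,R8}
Step 24: commit R14 -> on_hand[A=37 B=6 C=39 D=33] avail[A=25 B=5 C=39 D=29] open={R11,R12,R13,R8}

Answer: A: 25
B: 5
C: 39
D: 29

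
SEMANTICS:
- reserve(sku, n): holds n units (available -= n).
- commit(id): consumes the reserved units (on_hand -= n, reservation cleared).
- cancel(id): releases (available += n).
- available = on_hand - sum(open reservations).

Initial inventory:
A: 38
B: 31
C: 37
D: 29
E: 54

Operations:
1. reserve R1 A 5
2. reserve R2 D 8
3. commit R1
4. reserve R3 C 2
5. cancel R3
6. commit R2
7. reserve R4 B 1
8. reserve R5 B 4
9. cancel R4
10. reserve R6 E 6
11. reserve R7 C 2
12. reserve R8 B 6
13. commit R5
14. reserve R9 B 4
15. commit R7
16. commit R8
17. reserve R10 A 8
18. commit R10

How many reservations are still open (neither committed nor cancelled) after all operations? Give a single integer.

Answer: 2

Derivation:
Step 1: reserve R1 A 5 -> on_hand[A=38 B=31 C=37 D=29 E=54] avail[A=33 B=31 C=37 D=29 E=54] open={R1}
Step 2: reserve R2 D 8 -> on_hand[A=38 B=31 C=37 D=29 E=54] avail[A=33 B=31 C=37 D=21 E=54] open={R1,R2}
Step 3: commit R1 -> on_hand[A=33 B=31 C=37 D=29 E=54] avail[A=33 B=31 C=37 D=21 E=54] open={R2}
Step 4: reserve R3 C 2 -> on_hand[A=33 B=31 C=37 D=29 E=54] avail[A=33 B=31 C=35 D=21 E=54] open={R2,R3}
Step 5: cancel R3 -> on_hand[A=33 B=31 C=37 D=29 E=54] avail[A=33 B=31 C=37 D=21 E=54] open={R2}
Step 6: commit R2 -> on_hand[A=33 B=31 C=37 D=21 E=54] avail[A=33 B=31 C=37 D=21 E=54] open={}
Step 7: reserve R4 B 1 -> on_hand[A=33 B=31 C=37 D=21 E=54] avail[A=33 B=30 C=37 D=21 E=54] open={R4}
Step 8: reserve R5 B 4 -> on_hand[A=33 B=31 C=37 D=21 E=54] avail[A=33 B=26 C=37 D=21 E=54] open={R4,R5}
Step 9: cancel R4 -> on_hand[A=33 B=31 C=37 D=21 E=54] avail[A=33 B=27 C=37 D=21 E=54] open={R5}
Step 10: reserve R6 E 6 -> on_hand[A=33 B=31 C=37 D=21 E=54] avail[A=33 B=27 C=37 D=21 E=48] open={R5,R6}
Step 11: reserve R7 C 2 -> on_hand[A=33 B=31 C=37 D=21 E=54] avail[A=33 B=27 C=35 D=21 E=48] open={R5,R6,R7}
Step 12: reserve R8 B 6 -> on_hand[A=33 B=31 C=37 D=21 E=54] avail[A=33 B=21 C=35 D=21 E=48] open={R5,R6,R7,R8}
Step 13: commit R5 -> on_hand[A=33 B=27 C=37 D=21 E=54] avail[A=33 B=21 C=35 D=21 E=48] open={R6,R7,R8}
Step 14: reserve R9 B 4 -> on_hand[A=33 B=27 C=37 D=21 E=54] avail[A=33 B=17 C=35 D=21 E=48] open={R6,R7,R8,R9}
Step 15: commit R7 -> on_hand[A=33 B=27 C=35 D=21 E=54] avail[A=33 B=17 C=35 D=21 E=48] open={R6,R8,R9}
Step 16: commit R8 -> on_hand[A=33 B=21 C=35 D=21 E=54] avail[A=33 B=17 C=35 D=21 E=48] open={R6,R9}
Step 17: reserve R10 A 8 -> on_hand[A=33 B=21 C=35 D=21 E=54] avail[A=25 B=17 C=35 D=21 E=48] open={R10,R6,R9}
Step 18: commit R10 -> on_hand[A=25 B=21 C=35 D=21 E=54] avail[A=25 B=17 C=35 D=21 E=48] open={R6,R9}
Open reservations: ['R6', 'R9'] -> 2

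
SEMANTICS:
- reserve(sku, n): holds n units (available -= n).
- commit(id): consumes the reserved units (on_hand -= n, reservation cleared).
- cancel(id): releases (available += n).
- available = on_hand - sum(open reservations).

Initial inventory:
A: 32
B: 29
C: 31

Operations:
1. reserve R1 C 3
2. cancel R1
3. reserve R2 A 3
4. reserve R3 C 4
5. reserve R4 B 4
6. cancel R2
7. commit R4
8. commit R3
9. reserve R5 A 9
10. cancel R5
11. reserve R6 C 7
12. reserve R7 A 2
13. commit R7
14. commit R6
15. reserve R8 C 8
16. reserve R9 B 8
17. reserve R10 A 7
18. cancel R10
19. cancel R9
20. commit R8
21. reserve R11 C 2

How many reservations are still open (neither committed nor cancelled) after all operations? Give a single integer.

Step 1: reserve R1 C 3 -> on_hand[A=32 B=29 C=31] avail[A=32 B=29 C=28] open={R1}
Step 2: cancel R1 -> on_hand[A=32 B=29 C=31] avail[A=32 B=29 C=31] open={}
Step 3: reserve R2 A 3 -> on_hand[A=32 B=29 C=31] avail[A=29 B=29 C=31] open={R2}
Step 4: reserve R3 C 4 -> on_hand[A=32 B=29 C=31] avail[A=29 B=29 C=27] open={R2,R3}
Step 5: reserve R4 B 4 -> on_hand[A=32 B=29 C=31] avail[A=29 B=25 C=27] open={R2,R3,R4}
Step 6: cancel R2 -> on_hand[A=32 B=29 C=31] avail[A=32 B=25 C=27] open={R3,R4}
Step 7: commit R4 -> on_hand[A=32 B=25 C=31] avail[A=32 B=25 C=27] open={R3}
Step 8: commit R3 -> on_hand[A=32 B=25 C=27] avail[A=32 B=25 C=27] open={}
Step 9: reserve R5 A 9 -> on_hand[A=32 B=25 C=27] avail[A=23 B=25 C=27] open={R5}
Step 10: cancel R5 -> on_hand[A=32 B=25 C=27] avail[A=32 B=25 C=27] open={}
Step 11: reserve R6 C 7 -> on_hand[A=32 B=25 C=27] avail[A=32 B=25 C=20] open={R6}
Step 12: reserve R7 A 2 -> on_hand[A=32 B=25 C=27] avail[A=30 B=25 C=20] open={R6,R7}
Step 13: commit R7 -> on_hand[A=30 B=25 C=27] avail[A=30 B=25 C=20] open={R6}
Step 14: commit R6 -> on_hand[A=30 B=25 C=20] avail[A=30 B=25 C=20] open={}
Step 15: reserve R8 C 8 -> on_hand[A=30 B=25 C=20] avail[A=30 B=25 C=12] open={R8}
Step 16: reserve R9 B 8 -> on_hand[A=30 B=25 C=20] avail[A=30 B=17 C=12] open={R8,R9}
Step 17: reserve R10 A 7 -> on_hand[A=30 B=25 C=20] avail[A=23 B=17 C=12] open={R10,R8,R9}
Step 18: cancel R10 -> on_hand[A=30 B=25 C=20] avail[A=30 B=17 C=12] open={R8,R9}
Step 19: cancel R9 -> on_hand[A=30 B=25 C=20] avail[A=30 B=25 C=12] open={R8}
Step 20: commit R8 -> on_hand[A=30 B=25 C=12] avail[A=30 B=25 C=12] open={}
Step 21: reserve R11 C 2 -> on_hand[A=30 B=25 C=12] avail[A=30 B=25 C=10] open={R11}
Open reservations: ['R11'] -> 1

Answer: 1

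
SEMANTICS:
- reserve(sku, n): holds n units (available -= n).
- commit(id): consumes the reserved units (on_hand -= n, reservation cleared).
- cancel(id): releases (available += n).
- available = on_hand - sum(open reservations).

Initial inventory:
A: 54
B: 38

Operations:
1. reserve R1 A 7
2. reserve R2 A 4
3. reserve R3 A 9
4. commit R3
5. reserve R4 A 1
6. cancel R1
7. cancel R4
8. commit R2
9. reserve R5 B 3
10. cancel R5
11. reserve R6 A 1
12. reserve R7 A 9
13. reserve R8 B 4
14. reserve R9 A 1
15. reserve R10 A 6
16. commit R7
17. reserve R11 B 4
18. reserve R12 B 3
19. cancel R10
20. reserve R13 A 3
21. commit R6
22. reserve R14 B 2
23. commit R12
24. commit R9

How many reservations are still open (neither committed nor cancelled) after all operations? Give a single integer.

Answer: 4

Derivation:
Step 1: reserve R1 A 7 -> on_hand[A=54 B=38] avail[A=47 B=38] open={R1}
Step 2: reserve R2 A 4 -> on_hand[A=54 B=38] avail[A=43 B=38] open={R1,R2}
Step 3: reserve R3 A 9 -> on_hand[A=54 B=38] avail[A=34 B=38] open={R1,R2,R3}
Step 4: commit R3 -> on_hand[A=45 B=38] avail[A=34 B=38] open={R1,R2}
Step 5: reserve R4 A 1 -> on_hand[A=45 B=38] avail[A=33 B=38] open={R1,R2,R4}
Step 6: cancel R1 -> on_hand[A=45 B=38] avail[A=40 B=38] open={R2,R4}
Step 7: cancel R4 -> on_hand[A=45 B=38] avail[A=41 B=38] open={R2}
Step 8: commit R2 -> on_hand[A=41 B=38] avail[A=41 B=38] open={}
Step 9: reserve R5 B 3 -> on_hand[A=41 B=38] avail[A=41 B=35] open={R5}
Step 10: cancel R5 -> on_hand[A=41 B=38] avail[A=41 B=38] open={}
Step 11: reserve R6 A 1 -> on_hand[A=41 B=38] avail[A=40 B=38] open={R6}
Step 12: reserve R7 A 9 -> on_hand[A=41 B=38] avail[A=31 B=38] open={R6,R7}
Step 13: reserve R8 B 4 -> on_hand[A=41 B=38] avail[A=31 B=34] open={R6,R7,R8}
Step 14: reserve R9 A 1 -> on_hand[A=41 B=38] avail[A=30 B=34] open={R6,R7,R8,R9}
Step 15: reserve R10 A 6 -> on_hand[A=41 B=38] avail[A=24 B=34] open={R10,R6,R7,R8,R9}
Step 16: commit R7 -> on_hand[A=32 B=38] avail[A=24 B=34] open={R10,R6,R8,R9}
Step 17: reserve R11 B 4 -> on_hand[A=32 B=38] avail[A=24 B=30] open={R10,R11,R6,R8,R9}
Step 18: reserve R12 B 3 -> on_hand[A=32 B=38] avail[A=24 B=27] open={R10,R11,R12,R6,R8,R9}
Step 19: cancel R10 -> on_hand[A=32 B=38] avail[A=30 B=27] open={R11,R12,R6,R8,R9}
Step 20: reserve R13 A 3 -> on_hand[A=32 B=38] avail[A=27 B=27] open={R11,R12,R13,R6,R8,R9}
Step 21: commit R6 -> on_hand[A=31 B=38] avail[A=27 B=27] open={R11,R12,R13,R8,R9}
Step 22: reserve R14 B 2 -> on_hand[A=31 B=38] avail[A=27 B=25] open={R11,R12,R13,R14,R8,R9}
Step 23: commit R12 -> on_hand[A=31 B=35] avail[A=27 B=25] open={R11,R13,R14,R8,R9}
Step 24: commit R9 -> on_hand[A=30 B=35] avail[A=27 B=25] open={R11,R13,R14,R8}
Open reservations: ['R11', 'R13', 'R14', 'R8'] -> 4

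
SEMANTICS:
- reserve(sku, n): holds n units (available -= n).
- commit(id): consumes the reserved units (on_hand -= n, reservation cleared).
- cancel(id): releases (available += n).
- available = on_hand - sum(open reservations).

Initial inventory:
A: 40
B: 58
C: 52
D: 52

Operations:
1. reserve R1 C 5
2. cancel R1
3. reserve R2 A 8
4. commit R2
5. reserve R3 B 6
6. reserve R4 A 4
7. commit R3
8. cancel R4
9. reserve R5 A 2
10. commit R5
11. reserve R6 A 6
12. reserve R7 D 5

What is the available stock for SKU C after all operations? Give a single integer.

Answer: 52

Derivation:
Step 1: reserve R1 C 5 -> on_hand[A=40 B=58 C=52 D=52] avail[A=40 B=58 C=47 D=52] open={R1}
Step 2: cancel R1 -> on_hand[A=40 B=58 C=52 D=52] avail[A=40 B=58 C=52 D=52] open={}
Step 3: reserve R2 A 8 -> on_hand[A=40 B=58 C=52 D=52] avail[A=32 B=58 C=52 D=52] open={R2}
Step 4: commit R2 -> on_hand[A=32 B=58 C=52 D=52] avail[A=32 B=58 C=52 D=52] open={}
Step 5: reserve R3 B 6 -> on_hand[A=32 B=58 C=52 D=52] avail[A=32 B=52 C=52 D=52] open={R3}
Step 6: reserve R4 A 4 -> on_hand[A=32 B=58 C=52 D=52] avail[A=28 B=52 C=52 D=52] open={R3,R4}
Step 7: commit R3 -> on_hand[A=32 B=52 C=52 D=52] avail[A=28 B=52 C=52 D=52] open={R4}
Step 8: cancel R4 -> on_hand[A=32 B=52 C=52 D=52] avail[A=32 B=52 C=52 D=52] open={}
Step 9: reserve R5 A 2 -> on_hand[A=32 B=52 C=52 D=52] avail[A=30 B=52 C=52 D=52] open={R5}
Step 10: commit R5 -> on_hand[A=30 B=52 C=52 D=52] avail[A=30 B=52 C=52 D=52] open={}
Step 11: reserve R6 A 6 -> on_hand[A=30 B=52 C=52 D=52] avail[A=24 B=52 C=52 D=52] open={R6}
Step 12: reserve R7 D 5 -> on_hand[A=30 B=52 C=52 D=52] avail[A=24 B=52 C=52 D=47] open={R6,R7}
Final available[C] = 52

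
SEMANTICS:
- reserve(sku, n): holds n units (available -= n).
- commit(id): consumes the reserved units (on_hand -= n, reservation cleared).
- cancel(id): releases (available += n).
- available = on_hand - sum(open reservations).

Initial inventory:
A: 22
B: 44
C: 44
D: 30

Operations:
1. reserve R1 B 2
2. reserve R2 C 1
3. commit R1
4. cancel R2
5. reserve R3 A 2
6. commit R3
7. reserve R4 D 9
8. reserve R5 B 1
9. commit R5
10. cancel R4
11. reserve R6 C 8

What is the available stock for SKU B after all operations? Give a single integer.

Answer: 41

Derivation:
Step 1: reserve R1 B 2 -> on_hand[A=22 B=44 C=44 D=30] avail[A=22 B=42 C=44 D=30] open={R1}
Step 2: reserve R2 C 1 -> on_hand[A=22 B=44 C=44 D=30] avail[A=22 B=42 C=43 D=30] open={R1,R2}
Step 3: commit R1 -> on_hand[A=22 B=42 C=44 D=30] avail[A=22 B=42 C=43 D=30] open={R2}
Step 4: cancel R2 -> on_hand[A=22 B=42 C=44 D=30] avail[A=22 B=42 C=44 D=30] open={}
Step 5: reserve R3 A 2 -> on_hand[A=22 B=42 C=44 D=30] avail[A=20 B=42 C=44 D=30] open={R3}
Step 6: commit R3 -> on_hand[A=20 B=42 C=44 D=30] avail[A=20 B=42 C=44 D=30] open={}
Step 7: reserve R4 D 9 -> on_hand[A=20 B=42 C=44 D=30] avail[A=20 B=42 C=44 D=21] open={R4}
Step 8: reserve R5 B 1 -> on_hand[A=20 B=42 C=44 D=30] avail[A=20 B=41 C=44 D=21] open={R4,R5}
Step 9: commit R5 -> on_hand[A=20 B=41 C=44 D=30] avail[A=20 B=41 C=44 D=21] open={R4}
Step 10: cancel R4 -> on_hand[A=20 B=41 C=44 D=30] avail[A=20 B=41 C=44 D=30] open={}
Step 11: reserve R6 C 8 -> on_hand[A=20 B=41 C=44 D=30] avail[A=20 B=41 C=36 D=30] open={R6}
Final available[B] = 41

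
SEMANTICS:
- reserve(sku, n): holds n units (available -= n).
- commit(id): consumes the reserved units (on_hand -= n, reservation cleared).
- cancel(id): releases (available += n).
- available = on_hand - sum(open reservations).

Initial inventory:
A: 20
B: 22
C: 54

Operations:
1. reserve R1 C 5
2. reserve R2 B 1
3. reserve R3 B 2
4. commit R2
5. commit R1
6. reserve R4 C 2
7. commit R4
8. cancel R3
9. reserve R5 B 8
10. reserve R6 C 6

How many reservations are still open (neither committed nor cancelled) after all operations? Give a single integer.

Answer: 2

Derivation:
Step 1: reserve R1 C 5 -> on_hand[A=20 B=22 C=54] avail[A=20 B=22 C=49] open={R1}
Step 2: reserve R2 B 1 -> on_hand[A=20 B=22 C=54] avail[A=20 B=21 C=49] open={R1,R2}
Step 3: reserve R3 B 2 -> on_hand[A=20 B=22 C=54] avail[A=20 B=19 C=49] open={R1,R2,R3}
Step 4: commit R2 -> on_hand[A=20 B=21 C=54] avail[A=20 B=19 C=49] open={R1,R3}
Step 5: commit R1 -> on_hand[A=20 B=21 C=49] avail[A=20 B=19 C=49] open={R3}
Step 6: reserve R4 C 2 -> on_hand[A=20 B=21 C=49] avail[A=20 B=19 C=47] open={R3,R4}
Step 7: commit R4 -> on_hand[A=20 B=21 C=47] avail[A=20 B=19 C=47] open={R3}
Step 8: cancel R3 -> on_hand[A=20 B=21 C=47] avail[A=20 B=21 C=47] open={}
Step 9: reserve R5 B 8 -> on_hand[A=20 B=21 C=47] avail[A=20 B=13 C=47] open={R5}
Step 10: reserve R6 C 6 -> on_hand[A=20 B=21 C=47] avail[A=20 B=13 C=41] open={R5,R6}
Open reservations: ['R5', 'R6'] -> 2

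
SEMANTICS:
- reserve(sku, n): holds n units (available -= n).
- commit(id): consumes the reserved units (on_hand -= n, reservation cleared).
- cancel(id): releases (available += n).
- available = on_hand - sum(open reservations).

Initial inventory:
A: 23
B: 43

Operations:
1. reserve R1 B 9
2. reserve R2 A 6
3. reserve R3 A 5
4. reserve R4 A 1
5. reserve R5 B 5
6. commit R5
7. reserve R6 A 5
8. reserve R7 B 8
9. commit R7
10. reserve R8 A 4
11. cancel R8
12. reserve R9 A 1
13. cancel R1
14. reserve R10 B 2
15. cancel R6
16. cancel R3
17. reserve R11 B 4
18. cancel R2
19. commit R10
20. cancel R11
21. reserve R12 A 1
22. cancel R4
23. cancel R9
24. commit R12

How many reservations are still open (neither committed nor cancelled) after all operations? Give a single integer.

Answer: 0

Derivation:
Step 1: reserve R1 B 9 -> on_hand[A=23 B=43] avail[A=23 B=34] open={R1}
Step 2: reserve R2 A 6 -> on_hand[A=23 B=43] avail[A=17 B=34] open={R1,R2}
Step 3: reserve R3 A 5 -> on_hand[A=23 B=43] avail[A=12 B=34] open={R1,R2,R3}
Step 4: reserve R4 A 1 -> on_hand[A=23 B=43] avail[A=11 B=34] open={R1,R2,R3,R4}
Step 5: reserve R5 B 5 -> on_hand[A=23 B=43] avail[A=11 B=29] open={R1,R2,R3,R4,R5}
Step 6: commit R5 -> on_hand[A=23 B=38] avail[A=11 B=29] open={R1,R2,R3,R4}
Step 7: reserve R6 A 5 -> on_hand[A=23 B=38] avail[A=6 B=29] open={R1,R2,R3,R4,R6}
Step 8: reserve R7 B 8 -> on_hand[A=23 B=38] avail[A=6 B=21] open={R1,R2,R3,R4,R6,R7}
Step 9: commit R7 -> on_hand[A=23 B=30] avail[A=6 B=21] open={R1,R2,R3,R4,R6}
Step 10: reserve R8 A 4 -> on_hand[A=23 B=30] avail[A=2 B=21] open={R1,R2,R3,R4,R6,R8}
Step 11: cancel R8 -> on_hand[A=23 B=30] avail[A=6 B=21] open={R1,R2,R3,R4,R6}
Step 12: reserve R9 A 1 -> on_hand[A=23 B=30] avail[A=5 B=21] open={R1,R2,R3,R4,R6,R9}
Step 13: cancel R1 -> on_hand[A=23 B=30] avail[A=5 B=30] open={R2,R3,R4,R6,R9}
Step 14: reserve R10 B 2 -> on_hand[A=23 B=30] avail[A=5 B=28] open={R10,R2,R3,R4,R6,R9}
Step 15: cancel R6 -> on_hand[A=23 B=30] avail[A=10 B=28] open={R10,R2,R3,R4,R9}
Step 16: cancel R3 -> on_hand[A=23 B=30] avail[A=15 B=28] open={R10,R2,R4,R9}
Step 17: reserve R11 B 4 -> on_hand[A=23 B=30] avail[A=15 B=24] open={R10,R11,R2,R4,R9}
Step 18: cancel R2 -> on_hand[A=23 B=30] avail[A=21 B=24] open={R10,R11,R4,R9}
Step 19: commit R10 -> on_hand[A=23 B=28] avail[A=21 B=24] open={R11,R4,R9}
Step 20: cancel R11 -> on_hand[A=23 B=28] avail[A=21 B=28] open={R4,R9}
Step 21: reserve R12 A 1 -> on_hand[A=23 B=28] avail[A=20 B=28] open={R12,R4,R9}
Step 22: cancel R4 -> on_hand[A=23 B=28] avail[A=21 B=28] open={R12,R9}
Step 23: cancel R9 -> on_hand[A=23 B=28] avail[A=22 B=28] open={R12}
Step 24: commit R12 -> on_hand[A=22 B=28] avail[A=22 B=28] open={}
Open reservations: [] -> 0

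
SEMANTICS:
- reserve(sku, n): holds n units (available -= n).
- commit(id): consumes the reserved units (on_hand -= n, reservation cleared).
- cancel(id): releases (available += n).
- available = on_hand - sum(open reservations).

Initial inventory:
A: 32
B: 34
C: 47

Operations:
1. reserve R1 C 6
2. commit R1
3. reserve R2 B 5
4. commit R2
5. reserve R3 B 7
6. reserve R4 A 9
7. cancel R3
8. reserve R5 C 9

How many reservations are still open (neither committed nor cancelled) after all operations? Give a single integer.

Answer: 2

Derivation:
Step 1: reserve R1 C 6 -> on_hand[A=32 B=34 C=47] avail[A=32 B=34 C=41] open={R1}
Step 2: commit R1 -> on_hand[A=32 B=34 C=41] avail[A=32 B=34 C=41] open={}
Step 3: reserve R2 B 5 -> on_hand[A=32 B=34 C=41] avail[A=32 B=29 C=41] open={R2}
Step 4: commit R2 -> on_hand[A=32 B=29 C=41] avail[A=32 B=29 C=41] open={}
Step 5: reserve R3 B 7 -> on_hand[A=32 B=29 C=41] avail[A=32 B=22 C=41] open={R3}
Step 6: reserve R4 A 9 -> on_hand[A=32 B=29 C=41] avail[A=23 B=22 C=41] open={R3,R4}
Step 7: cancel R3 -> on_hand[A=32 B=29 C=41] avail[A=23 B=29 C=41] open={R4}
Step 8: reserve R5 C 9 -> on_hand[A=32 B=29 C=41] avail[A=23 B=29 C=32] open={R4,R5}
Open reservations: ['R4', 'R5'] -> 2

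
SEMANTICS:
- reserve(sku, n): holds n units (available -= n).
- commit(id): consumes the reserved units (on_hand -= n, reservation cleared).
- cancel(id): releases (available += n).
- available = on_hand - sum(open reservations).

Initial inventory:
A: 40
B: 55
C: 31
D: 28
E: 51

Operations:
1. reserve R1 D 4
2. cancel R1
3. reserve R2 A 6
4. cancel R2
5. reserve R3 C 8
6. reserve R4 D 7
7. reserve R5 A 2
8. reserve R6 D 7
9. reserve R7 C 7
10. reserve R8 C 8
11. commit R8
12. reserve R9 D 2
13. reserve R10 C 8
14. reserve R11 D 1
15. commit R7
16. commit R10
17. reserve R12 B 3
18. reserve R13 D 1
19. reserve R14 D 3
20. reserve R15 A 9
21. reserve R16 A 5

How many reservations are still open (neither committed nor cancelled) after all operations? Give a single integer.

Answer: 11

Derivation:
Step 1: reserve R1 D 4 -> on_hand[A=40 B=55 C=31 D=28 E=51] avail[A=40 B=55 C=31 D=24 E=51] open={R1}
Step 2: cancel R1 -> on_hand[A=40 B=55 C=31 D=28 E=51] avail[A=40 B=55 C=31 D=28 E=51] open={}
Step 3: reserve R2 A 6 -> on_hand[A=40 B=55 C=31 D=28 E=51] avail[A=34 B=55 C=31 D=28 E=51] open={R2}
Step 4: cancel R2 -> on_hand[A=40 B=55 C=31 D=28 E=51] avail[A=40 B=55 C=31 D=28 E=51] open={}
Step 5: reserve R3 C 8 -> on_hand[A=40 B=55 C=31 D=28 E=51] avail[A=40 B=55 C=23 D=28 E=51] open={R3}
Step 6: reserve R4 D 7 -> on_hand[A=40 B=55 C=31 D=28 E=51] avail[A=40 B=55 C=23 D=21 E=51] open={R3,R4}
Step 7: reserve R5 A 2 -> on_hand[A=40 B=55 C=31 D=28 E=51] avail[A=38 B=55 C=23 D=21 E=51] open={R3,R4,R5}
Step 8: reserve R6 D 7 -> on_hand[A=40 B=55 C=31 D=28 E=51] avail[A=38 B=55 C=23 D=14 E=51] open={R3,R4,R5,R6}
Step 9: reserve R7 C 7 -> on_hand[A=40 B=55 C=31 D=28 E=51] avail[A=38 B=55 C=16 D=14 E=51] open={R3,R4,R5,R6,R7}
Step 10: reserve R8 C 8 -> on_hand[A=40 B=55 C=31 D=28 E=51] avail[A=38 B=55 C=8 D=14 E=51] open={R3,R4,R5,R6,R7,R8}
Step 11: commit R8 -> on_hand[A=40 B=55 C=23 D=28 E=51] avail[A=38 B=55 C=8 D=14 E=51] open={R3,R4,R5,R6,R7}
Step 12: reserve R9 D 2 -> on_hand[A=40 B=55 C=23 D=28 E=51] avail[A=38 B=55 C=8 D=12 E=51] open={R3,R4,R5,R6,R7,R9}
Step 13: reserve R10 C 8 -> on_hand[A=40 B=55 C=23 D=28 E=51] avail[A=38 B=55 C=0 D=12 E=51] open={R10,R3,R4,R5,R6,R7,R9}
Step 14: reserve R11 D 1 -> on_hand[A=40 B=55 C=23 D=28 E=51] avail[A=38 B=55 C=0 D=11 E=51] open={R10,R11,R3,R4,R5,R6,R7,R9}
Step 15: commit R7 -> on_hand[A=40 B=55 C=16 D=28 E=51] avail[A=38 B=55 C=0 D=11 E=51] open={R10,R11,R3,R4,R5,R6,R9}
Step 16: commit R10 -> on_hand[A=40 B=55 C=8 D=28 E=51] avail[A=38 B=55 C=0 D=11 E=51] open={R11,R3,R4,R5,R6,R9}
Step 17: reserve R12 B 3 -> on_hand[A=40 B=55 C=8 D=28 E=51] avail[A=38 B=52 C=0 D=11 E=51] open={R11,R12,R3,R4,R5,R6,R9}
Step 18: reserve R13 D 1 -> on_hand[A=40 B=55 C=8 D=28 E=51] avail[A=38 B=52 C=0 D=10 E=51] open={R11,R12,R13,R3,R4,R5,R6,R9}
Step 19: reserve R14 D 3 -> on_hand[A=40 B=55 C=8 D=28 E=51] avail[A=38 B=52 C=0 D=7 E=51] open={R11,R12,R13,R14,R3,R4,R5,R6,R9}
Step 20: reserve R15 A 9 -> on_hand[A=40 B=55 C=8 D=28 E=51] avail[A=29 B=52 C=0 D=7 E=51] open={R11,R12,R13,R14,R15,R3,R4,R5,R6,R9}
Step 21: reserve R16 A 5 -> on_hand[A=40 B=55 C=8 D=28 E=51] avail[A=24 B=52 C=0 D=7 E=51] open={R11,R12,R13,R14,R15,R16,R3,R4,R5,R6,R9}
Open reservations: ['R11', 'R12', 'R13', 'R14', 'R15', 'R16', 'R3', 'R4', 'R5', 'R6', 'R9'] -> 11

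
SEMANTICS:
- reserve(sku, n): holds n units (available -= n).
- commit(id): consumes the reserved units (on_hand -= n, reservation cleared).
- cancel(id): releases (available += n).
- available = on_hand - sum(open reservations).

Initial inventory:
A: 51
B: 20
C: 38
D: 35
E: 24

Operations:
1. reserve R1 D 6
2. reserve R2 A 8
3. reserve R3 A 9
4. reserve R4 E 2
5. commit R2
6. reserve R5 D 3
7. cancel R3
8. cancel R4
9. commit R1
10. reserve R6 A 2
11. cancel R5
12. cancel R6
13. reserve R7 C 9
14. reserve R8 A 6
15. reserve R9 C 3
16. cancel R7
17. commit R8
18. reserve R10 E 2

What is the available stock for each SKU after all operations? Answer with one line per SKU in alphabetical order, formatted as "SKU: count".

Answer: A: 37
B: 20
C: 35
D: 29
E: 22

Derivation:
Step 1: reserve R1 D 6 -> on_hand[A=51 B=20 C=38 D=35 E=24] avail[A=51 B=20 C=38 D=29 E=24] open={R1}
Step 2: reserve R2 A 8 -> on_hand[A=51 B=20 C=38 D=35 E=24] avail[A=43 B=20 C=38 D=29 E=24] open={R1,R2}
Step 3: reserve R3 A 9 -> on_hand[A=51 B=20 C=38 D=35 E=24] avail[A=34 B=20 C=38 D=29 E=24] open={R1,R2,R3}
Step 4: reserve R4 E 2 -> on_hand[A=51 B=20 C=38 D=35 E=24] avail[A=34 B=20 C=38 D=29 E=22] open={R1,R2,R3,R4}
Step 5: commit R2 -> on_hand[A=43 B=20 C=38 D=35 E=24] avail[A=34 B=20 C=38 D=29 E=22] open={R1,R3,R4}
Step 6: reserve R5 D 3 -> on_hand[A=43 B=20 C=38 D=35 E=24] avail[A=34 B=20 C=38 D=26 E=22] open={R1,R3,R4,R5}
Step 7: cancel R3 -> on_hand[A=43 B=20 C=38 D=35 E=24] avail[A=43 B=20 C=38 D=26 E=22] open={R1,R4,R5}
Step 8: cancel R4 -> on_hand[A=43 B=20 C=38 D=35 E=24] avail[A=43 B=20 C=38 D=26 E=24] open={R1,R5}
Step 9: commit R1 -> on_hand[A=43 B=20 C=38 D=29 E=24] avail[A=43 B=20 C=38 D=26 E=24] open={R5}
Step 10: reserve R6 A 2 -> on_hand[A=43 B=20 C=38 D=29 E=24] avail[A=41 B=20 C=38 D=26 E=24] open={R5,R6}
Step 11: cancel R5 -> on_hand[A=43 B=20 C=38 D=29 E=24] avail[A=41 B=20 C=38 D=29 E=24] open={R6}
Step 12: cancel R6 -> on_hand[A=43 B=20 C=38 D=29 E=24] avail[A=43 B=20 C=38 D=29 E=24] open={}
Step 13: reserve R7 C 9 -> on_hand[A=43 B=20 C=38 D=29 E=24] avail[A=43 B=20 C=29 D=29 E=24] open={R7}
Step 14: reserve R8 A 6 -> on_hand[A=43 B=20 C=38 D=29 E=24] avail[A=37 B=20 C=29 D=29 E=24] open={R7,R8}
Step 15: reserve R9 C 3 -> on_hand[A=43 B=20 C=38 D=29 E=24] avail[A=37 B=20 C=26 D=29 E=24] open={R7,R8,R9}
Step 16: cancel R7 -> on_hand[A=43 B=20 C=38 D=29 E=24] avail[A=37 B=20 C=35 D=29 E=24] open={R8,R9}
Step 17: commit R8 -> on_hand[A=37 B=20 C=38 D=29 E=24] avail[A=37 B=20 C=35 D=29 E=24] open={R9}
Step 18: reserve R10 E 2 -> on_hand[A=37 B=20 C=38 D=29 E=24] avail[A=37 B=20 C=35 D=29 E=22] open={R10,R9}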